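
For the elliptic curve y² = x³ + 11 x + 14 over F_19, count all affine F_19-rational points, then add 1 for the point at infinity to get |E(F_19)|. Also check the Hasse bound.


Affine points = {(1, 8), (1, 11), (2, 5), (2, 14), (3, 6), (3, 13), (5, 2), (5, 17), (6, 7), (6, 12), (7, 4), (7, 15), (8, 5), (8, 14), (9, 5), (9, 14), (13, 6), (13, 13), (14, 9), (14, 10), (15, 1), (15, 18), (16, 7), (16, 12)}; affine count = 24; |E(F_19)| = 25.

Discriminant check: Δ ∝ 4a³ + 27b² = 4·11³ + 27·14² = 4·1331 + 27·196 ≡ 14 (mod 19). Nonzero ⇒ E is nonsingular.
For each x ∈ F_19, compute rhs = x³ + 11·x + 14 mod 19, then count y ∈ F_19 with y² ≡ rhs.
  x = 0: rhs = 14, matching y values: none (0 points).
  x = 1: rhs = 7, matching y values: 8, 11 (2 points).
  x = 2: rhs = 6, matching y values: 5, 14 (2 points).
  x = 3: rhs = 17, matching y values: 6, 13 (2 points).
  x = 4: rhs = 8, matching y values: none (0 points).
  x = 5: rhs = 4, matching y values: 2, 17 (2 points).
  x = 6: rhs = 11, matching y values: 7, 12 (2 points).
  x = 7: rhs = 16, matching y values: 4, 15 (2 points).
  x = 8: rhs = 6, matching y values: 5, 14 (2 points).
  x = 9: rhs = 6, matching y values: 5, 14 (2 points).
  x = 10: rhs = 3, matching y values: none (0 points).
  x = 11: rhs = 3, matching y values: none (0 points).
  x = 12: rhs = 12, matching y values: none (0 points).
  x = 13: rhs = 17, matching y values: 6, 13 (2 points).
  x = 14: rhs = 5, matching y values: 9, 10 (2 points).
  x = 15: rhs = 1, matching y values: 1, 18 (2 points).
  x = 16: rhs = 11, matching y values: 7, 12 (2 points).
  x = 17: rhs = 3, matching y values: none (0 points).
  x = 18: rhs = 2, matching y values: none (0 points).
Total affine count: 24.
Full point count |E(F_19)| = 24 + 1 = 25.
Hasse bound: |25 − (19+1)| = |5| = 5 ≤ 2√19 ≈ 8.7178 ✓.


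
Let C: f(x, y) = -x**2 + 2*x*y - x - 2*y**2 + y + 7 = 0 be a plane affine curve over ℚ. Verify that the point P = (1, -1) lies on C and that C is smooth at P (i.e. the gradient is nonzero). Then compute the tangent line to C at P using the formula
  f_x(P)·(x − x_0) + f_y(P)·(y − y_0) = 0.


Tangent line at P: -5*x + 7*y + 12 = 0.

Step 1: f(1, -1) = 0, so P lies on C.
Step 2: partial derivatives
  f_x(x, y) = -2*x + 2*y - 1, f_y(x, y) = 2*x - 4*y + 1.
  f_x(P) = -5, f_y(P) = 7 (gradient nonzero, so P is smooth).
Step 3: tangent line at P: -5·(x − 1) + 7·(y − -1) = 0.
Expanding: -5*x + 7*y + 12 = 0.


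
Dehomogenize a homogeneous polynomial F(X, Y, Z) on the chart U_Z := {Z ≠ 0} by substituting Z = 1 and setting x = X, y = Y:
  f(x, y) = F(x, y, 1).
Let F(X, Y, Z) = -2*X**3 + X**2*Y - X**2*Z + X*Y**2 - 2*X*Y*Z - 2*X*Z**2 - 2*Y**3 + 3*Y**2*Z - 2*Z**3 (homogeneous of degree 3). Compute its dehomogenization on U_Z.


f(x, y) = -2*x**3 + x**2*y - x**2 + x*y**2 - 2*x*y - 2*x - 2*y**3 + 3*y**2 - 2

On U_Z we set Z = 1. Each monomial c·X^i·Y^j·Z^k in F becomes c·x^i·y^j·1^k = c·x^i·y^j.
Substituting Z = 1: F(X, Y, 1) = -2*x**3 + x**2*y - x**2 + x*y**2 - 2*x*y - 2*x - 2*y**3 + 3*y**2 - 2.
Note: deg(f) ≤ deg(F) = 3; strict inequality happens when F is divisible by Z (lost terms).


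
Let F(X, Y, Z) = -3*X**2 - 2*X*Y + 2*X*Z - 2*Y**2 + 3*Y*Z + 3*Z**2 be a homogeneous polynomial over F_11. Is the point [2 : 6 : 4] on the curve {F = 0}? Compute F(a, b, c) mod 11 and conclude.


F(2,6,4) ≡ 6 (mod 11); P is NOT on the curve.

Evaluate F(2, 6, 4) term-by-term (mod 11).
  -3*X**2 ↦ -3·4·1·1 = -12
  -2*X*Y ↦ -2·2·6·1 = -24
  2*X*Z ↦ 2·2·1·4 = 16
  -2*Y**2 ↦ -2·1·36·1 = -72
  3*Y*Z ↦ 3·1·6·4 = 72
  3*Z**2 ↦ 3·1·1·16 = 48
Sum: F(2, 6, 4) = (-12) + (-24) + (16) + (-72) + (72) + (48) = 28.
Reducing mod 11: 28 ≡ 6 (mod 11).
Since F(a, b, c) ≡ 6 ≠ 0 (mod 11), P does NOT lie on the curve.


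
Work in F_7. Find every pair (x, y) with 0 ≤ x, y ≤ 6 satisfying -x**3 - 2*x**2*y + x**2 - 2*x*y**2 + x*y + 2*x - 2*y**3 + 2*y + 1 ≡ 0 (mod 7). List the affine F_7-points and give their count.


Affine F_7-points: {(0, 4), (1, 1), (3, 2), (3, 4), (3, 5), (4, 4), (5, 2), (6, 1)}; count = 8.

For each of the 49 pairs (x, y) ∈ F_7², evaluate f(x, y) mod 7. Record the zeros.
  x = 0: [0↦1, 1↦1, 2↦3, 3↦2, 4↦0, 5↦6, 6↦1]  zeros at y ∈ {4}
  x = 1: [0↦3, 1↦0, 2↦2, 3↦4, 4↦1, 5↦2, 6↦2]  zeros at y ∈ {1}
  x = 2: [0↦1, 1↦5, 2↦3, 3↦4, 4↦3, 5↦2, 6↦3]  zeros at y ∈ ∅
  x = 3: [0↦3, 1↦3, 2↦0, 3↦3, 4↦0, 5↦0, 6↦5]  zeros at y ∈ {2, 4, 5}
  x = 4: [0↦3, 1↦2, 2↦1, 3↦2, 4↦0, 5↦4, 6↦2]  zeros at y ∈ {4}
  x = 5: [0↦2, 1↦3, 2↦0, 3↦2, 4↦4, 5↦1, 6↦2]  zeros at y ∈ {2}
  x = 6: [0↦1, 1↦0, 2↦5, 3↦4, 4↦6, 5↦6, 6↦6]  zeros at y ∈ {1}
Collecting zeros: affine points = {(0, 4), (1, 1), (3, 2), (3, 4), (3, 5), (4, 4), (5, 2), (6, 1)}.
Total count |C(F_7)_aff| = 8.


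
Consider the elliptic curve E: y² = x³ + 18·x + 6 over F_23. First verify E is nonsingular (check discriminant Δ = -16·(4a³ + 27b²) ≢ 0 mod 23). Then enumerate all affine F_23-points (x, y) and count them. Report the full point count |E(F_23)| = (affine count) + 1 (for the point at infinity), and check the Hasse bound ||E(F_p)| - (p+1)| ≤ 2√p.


Affine points = {(0, 11), (0, 12), (1, 5), (1, 18), (2, 2), (2, 21), (3, 8), (3, 15), (4, 2), (4, 21), (6, 10), (6, 13), (8, 8), (8, 15), (9, 0), (10, 6), (10, 17), (12, 8), (12, 15), (14, 9), (14, 14), (17, 2), (17, 21), (19, 10), (19, 13), (21, 10), (21, 13)}; affine count = 27; |E(F_23)| = 28.

Discriminant check: Δ ∝ 4a³ + 27b² = 4·18³ + 27·6² = 4·5832 + 27·36 ≡ 12 (mod 23). Nonzero ⇒ E is nonsingular.
For each x ∈ F_23, compute rhs = x³ + 18·x + 6 mod 23, then count y ∈ F_23 with y² ≡ rhs.
  x = 0: rhs = 6, matching y values: 11, 12 (2 points).
  x = 1: rhs = 2, matching y values: 5, 18 (2 points).
  x = 2: rhs = 4, matching y values: 2, 21 (2 points).
  x = 3: rhs = 18, matching y values: 8, 15 (2 points).
  x = 4: rhs = 4, matching y values: 2, 21 (2 points).
  x = 5: rhs = 14, matching y values: none (0 points).
  x = 6: rhs = 8, matching y values: 10, 13 (2 points).
  x = 7: rhs = 15, matching y values: none (0 points).
  x = 8: rhs = 18, matching y values: 8, 15 (2 points).
  x = 9: rhs = 0, matching y values: 0 (1 points).
  x = 10: rhs = 13, matching y values: 6, 17 (2 points).
  x = 11: rhs = 17, matching y values: none (0 points).
  x = 12: rhs = 18, matching y values: 8, 15 (2 points).
  x = 13: rhs = 22, matching y values: none (0 points).
  x = 14: rhs = 12, matching y values: 9, 14 (2 points).
  x = 15: rhs = 17, matching y values: none (0 points).
  x = 16: rhs = 20, matching y values: none (0 points).
  x = 17: rhs = 4, matching y values: 2, 21 (2 points).
  x = 18: rhs = 21, matching y values: none (0 points).
  x = 19: rhs = 8, matching y values: 10, 13 (2 points).
  x = 20: rhs = 17, matching y values: none (0 points).
  x = 21: rhs = 8, matching y values: 10, 13 (2 points).
  x = 22: rhs = 10, matching y values: none (0 points).
Total affine count: 27.
Full point count |E(F_23)| = 27 + 1 = 28.
Hasse bound: |28 − (23+1)| = |4| = 4 ≤ 2√23 ≈ 9.5917 ✓.


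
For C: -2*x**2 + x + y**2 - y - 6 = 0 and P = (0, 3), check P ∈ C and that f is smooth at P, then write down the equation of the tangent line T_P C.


Tangent line at P: x + 5*y - 15 = 0.

Step 1: f(0, 3) = 0, so P lies on C.
Step 2: partial derivatives
  f_x(x, y) = 1 - 4*x, f_y(x, y) = 2*y - 1.
  f_x(P) = 1, f_y(P) = 5 (gradient nonzero, so P is smooth).
Step 3: tangent line at P: 1·(x − 0) + 5·(y − 3) = 0.
Expanding: x + 5*y - 15 = 0.


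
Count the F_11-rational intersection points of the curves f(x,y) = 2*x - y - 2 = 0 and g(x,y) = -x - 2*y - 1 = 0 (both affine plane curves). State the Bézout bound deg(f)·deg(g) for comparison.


Common zeros: {(5, 8)}; count = 1; Bézout bound = 1.

deg(f) = 1, deg(g) = 1, so Bézout bound = 1.
Scan x ∈ F_11. For each x, list the y ∈ F_11 with f(x, y) ≡ 0 and those with g(x, y) ≡ 0 (mod 11); the common zeros in that column are the intersection.
  x = 0: f ≡ 0 at y ∈ {9}; g ≡ 0 at y ∈ {5}; common: ∅.
  x = 1: f ≡ 0 at y ∈ {0}; g ≡ 0 at y ∈ {10}; common: ∅.
  x = 2: f ≡ 0 at y ∈ {2}; g ≡ 0 at y ∈ {4}; common: ∅.
  x = 3: f ≡ 0 at y ∈ {4}; g ≡ 0 at y ∈ {9}; common: ∅.
  x = 4: f ≡ 0 at y ∈ {6}; g ≡ 0 at y ∈ {3}; common: ∅.
  x = 5: f ≡ 0 at y ∈ {8}; g ≡ 0 at y ∈ {8}; common: {8}.
  x = 6: f ≡ 0 at y ∈ {10}; g ≡ 0 at y ∈ {2}; common: ∅.
  x = 7: f ≡ 0 at y ∈ {1}; g ≡ 0 at y ∈ {7}; common: ∅.
  x = 8: f ≡ 0 at y ∈ {3}; g ≡ 0 at y ∈ {1}; common: ∅.
  x = 9: f ≡ 0 at y ∈ {5}; g ≡ 0 at y ∈ {6}; common: ∅.
  x = 10: f ≡ 0 at y ∈ {7}; g ≡ 0 at y ∈ {0}; common: ∅.
Collecting: common zeros = {(5, 8)}, so the count is 1.
Comparison with the Bézout bound: 1 ≤ 1 = deg(f)·deg(g), as expected for curves with no common component (the bound is attained).


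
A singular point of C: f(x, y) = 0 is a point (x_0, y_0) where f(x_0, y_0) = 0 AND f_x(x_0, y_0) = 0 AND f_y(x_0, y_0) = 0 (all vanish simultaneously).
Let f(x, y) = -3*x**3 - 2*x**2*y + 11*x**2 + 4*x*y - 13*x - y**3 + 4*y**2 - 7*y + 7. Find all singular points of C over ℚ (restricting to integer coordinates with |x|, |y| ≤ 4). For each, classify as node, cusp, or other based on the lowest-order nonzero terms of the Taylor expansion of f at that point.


Singular points: {(1, 1)}; classification: cusp.

Compute partial derivatives:
  f_x = -9*x**2 - 4*x*y + 22*x + 4*y - 13.
  f_y = -2*x**2 + 4*x - 3*y**2 + 8*y - 7.
Scan x_0 ∈ {−4, ..., 4}. For each x_0, f_y(x_0, y) is a polynomial in y; find its integer roots y ∈ {−4, ..., 4}, then test f_x and f at those candidates.
  x = -4: f_y(-4, y) = -3*y**2 + 8*y - 55; no integer root y with |y| ≤ 4.
  x = -3: f_y(-3, y) = -3*y**2 + 8*y - 37; no integer root y with |y| ≤ 4.
  x = -2: f_y(-2, y) = -3*y**2 + 8*y - 23; no integer root y with |y| ≤ 4.
  x = -1: f_y(-1, y) = -3*y**2 + 8*y - 13; no integer root y with |y| ≤ 4.
  x = 0: f_y(0, y) = -3*y**2 + 8*y - 7; no integer root y with |y| ≤ 4.
  x = 1: f_y(1, y) = -3*y**2 + 8*y - 5; vanishes at y ∈ {1}. (1, 1): f_x = 0, f = 0 — SINGULAR.
  x = 2: f_y(2, y) = -3*y**2 + 8*y - 7; no integer root y with |y| ≤ 4.
  x = 3: f_y(3, y) = -3*y**2 + 8*y - 13; no integer root y with |y| ≤ 4.
  x = 4: f_y(4, y) = -3*y**2 + 8*y - 23; no integer root y with |y| ≤ 4.
Only singular point on the grid: (1, 1).
Classify: substitute x = 1 + u, y = 1 + v and expand: f = -3*u**3 - 2*u**2*v - v**3 + v**2.
No constant or linear terms (consistent with a singular point). Quadratic part: v**2. Cubic part: -3*u**3 - 2*u**2*v - v**3.
The quadratic part v**2 is a perfect square, so there is a single (double) tangent line v = 0, i.e. y = 1. Restricting the cubic part to that line (v = 0) leaves -3*u**3 ≠ 0, so f is not divisible by v and the branch is v² ≈ 3*u**3 to lowest order — this is a cusp.
Classification: cusp.


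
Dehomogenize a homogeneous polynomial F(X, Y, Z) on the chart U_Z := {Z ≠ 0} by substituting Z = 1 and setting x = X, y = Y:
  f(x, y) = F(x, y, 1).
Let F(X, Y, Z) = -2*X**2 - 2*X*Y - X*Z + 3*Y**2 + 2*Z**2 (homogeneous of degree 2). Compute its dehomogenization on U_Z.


f(x, y) = -2*x**2 - 2*x*y - x + 3*y**2 + 2

On U_Z we set Z = 1. Each monomial c·X^i·Y^j·Z^k in F becomes c·x^i·y^j·1^k = c·x^i·y^j.
Substituting Z = 1: F(X, Y, 1) = -2*x**2 - 2*x*y - x + 3*y**2 + 2.
Note: deg(f) ≤ deg(F) = 2; strict inequality happens when F is divisible by Z (lost terms).


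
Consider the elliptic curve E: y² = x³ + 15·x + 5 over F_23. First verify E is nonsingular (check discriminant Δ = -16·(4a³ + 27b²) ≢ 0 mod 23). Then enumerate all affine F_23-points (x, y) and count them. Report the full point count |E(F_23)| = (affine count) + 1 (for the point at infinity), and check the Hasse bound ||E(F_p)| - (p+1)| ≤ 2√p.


Affine points = {(3, 10), (3, 13), (6, 9), (6, 14), (7, 4), (7, 19), (8, 4), (8, 19), (9, 8), (9, 15), (11, 11), (11, 12), (12, 2), (12, 21), (18, 9), (18, 14), (20, 5), (20, 18), (21, 6), (21, 17), (22, 9), (22, 14)}; affine count = 22; |E(F_23)| = 23.

Discriminant check: Δ ∝ 4a³ + 27b² = 4·15³ + 27·5² = 4·3375 + 27·25 ≡ 7 (mod 23). Nonzero ⇒ E is nonsingular.
For each x ∈ F_23, compute rhs = x³ + 15·x + 5 mod 23, then count y ∈ F_23 with y² ≡ rhs.
  x = 0: rhs = 5, matching y values: none (0 points).
  x = 1: rhs = 21, matching y values: none (0 points).
  x = 2: rhs = 20, matching y values: none (0 points).
  x = 3: rhs = 8, matching y values: 10, 13 (2 points).
  x = 4: rhs = 14, matching y values: none (0 points).
  x = 5: rhs = 21, matching y values: none (0 points).
  x = 6: rhs = 12, matching y values: 9, 14 (2 points).
  x = 7: rhs = 16, matching y values: 4, 19 (2 points).
  x = 8: rhs = 16, matching y values: 4, 19 (2 points).
  x = 9: rhs = 18, matching y values: 8, 15 (2 points).
  x = 10: rhs = 5, matching y values: none (0 points).
  x = 11: rhs = 6, matching y values: 11, 12 (2 points).
  x = 12: rhs = 4, matching y values: 2, 21 (2 points).
  x = 13: rhs = 5, matching y values: none (0 points).
  x = 14: rhs = 15, matching y values: none (0 points).
  x = 15: rhs = 17, matching y values: none (0 points).
  x = 16: rhs = 17, matching y values: none (0 points).
  x = 17: rhs = 21, matching y values: none (0 points).
  x = 18: rhs = 12, matching y values: 9, 14 (2 points).
  x = 19: rhs = 19, matching y values: none (0 points).
  x = 20: rhs = 2, matching y values: 5, 18 (2 points).
  x = 21: rhs = 13, matching y values: 6, 17 (2 points).
  x = 22: rhs = 12, matching y values: 9, 14 (2 points).
Total affine count: 22.
Full point count |E(F_23)| = 22 + 1 = 23.
Hasse bound: |23 − (23+1)| = |-1| = 1 ≤ 2√23 ≈ 9.5917 ✓.


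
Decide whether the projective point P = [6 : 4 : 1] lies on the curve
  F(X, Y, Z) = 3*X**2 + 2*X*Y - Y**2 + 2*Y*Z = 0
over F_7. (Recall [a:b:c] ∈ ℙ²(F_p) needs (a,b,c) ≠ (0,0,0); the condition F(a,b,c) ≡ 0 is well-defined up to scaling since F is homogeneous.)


F(6,4,1) ≡ 1 (mod 7); P is NOT on the curve.

Evaluate F(6, 4, 1) term-by-term (mod 7).
  3*X**2 ↦ 3·36·1·1 = 108
  2*X*Y ↦ 2·6·4·1 = 48
  -Y**2 ↦ -1·1·16·1 = -16
  2*Y*Z ↦ 2·1·4·1 = 8
Sum: F(6, 4, 1) = (108) + (48) + (-16) + (8) = 148.
Reducing mod 7: 148 ≡ 1 (mod 7).
Since F(a, b, c) ≡ 1 ≠ 0 (mod 7), P does NOT lie on the curve.


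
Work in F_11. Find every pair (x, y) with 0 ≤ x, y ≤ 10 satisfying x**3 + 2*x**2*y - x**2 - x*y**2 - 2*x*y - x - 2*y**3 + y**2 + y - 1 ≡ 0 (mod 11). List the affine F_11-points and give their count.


Affine F_11-points: {(0, 2), (3, 8), (4, 4), (5, 4), (5, 8), (6, 4), (7, 0), (7, 1), (7, 7), (9, 0), (9, 2), (9, 5), (10, 2), (10, 8)}; count = 14.

For each of the 121 pairs (x, y) ∈ F_11², evaluate f(x, y) mod 11. Record the zeros.
  x = 0: [0↦10, 1↦10, 2↦0, 3↦1, 4↦1, 5↦10, 6↦5, 7↦7, 8↦4, 9↦6, 10↦1]  zeros at y ∈ {2}
  x = 1: [0↦9, 1↦8, 2↦6, 3↦2, 4↦6, 5↦6, 6↦1, 7↦1, 8↦5, 9↦1, 10↦10]  zeros at y ∈ ∅
  x = 2: [0↦1, 1↦3, 2↦2, 3↦8, 4↦9, 5↦4, 6↦3, 7↦5, 8↦9, 9↦3, 10↦8]  zeros at y ∈ ∅
  x = 3: [0↦3, 1↦1, 2↦5, 3↦3, 4↦5, 5↦10, 6↦6, 7↦3, 8↦0, 9↦7, 10↦1]  zeros at y ∈ {8}
  x = 4: [0↦10, 1↦8, 2↦10, 3↦4, 4↦0, 5↦8, 6↦5, 7↦1, 8↦6, 9↦8, 10↦6]  zeros at y ∈ {4}
  x = 5: [0↦6, 1↦8, 2↦1, 3↦6, 4↦0, 5↦4, 6↦6, 7↦5, 8↦0, 9↦1, 10↦7]  zeros at y ∈ {4, 8}
  x = 6: [0↦8, 1↦7, 2↦6, 3↦4, 4↦0, 5↦4, 6↦4, 7↦10, 8↦10, 9↦3, 10↦10]  zeros at y ∈ {4}
  x = 7: [0↦0, 1↦0, 2↦9, 3↦4, 4↦6, 5↦3, 6↦5, 7↦0, 8↦9, 9↦9, 10↦10]  zeros at y ∈ {0, 1, 7}
  x = 8: [0↦10, 1↦4, 2↦5, 3↦1, 4↦2, 5↦7, 6↦4, 7↦3, 8↦3, 9↦3, 10↦2]  zeros at y ∈ ∅
  x = 9: [0↦0, 1↦3, 2↦0, 3↦1, 4↦5, 5↦0, 6↦7, 7↦3, 8↦9, 9↦2, 10↦3]  zeros at y ∈ {0, 2, 5}
  x = 10: [0↦9, 1↦3, 2↦0, 3↦10, 4↦10, 5↦10, 6↦9, 7↦6, 8↦0, 9↦1, 10↦8]  zeros at y ∈ {2, 8}
Collecting zeros: affine points = {(0, 2), (3, 8), (4, 4), (5, 4), (5, 8), (6, 4), (7, 0), (7, 1), (7, 7), (9, 0), (9, 2), (9, 5), (10, 2), (10, 8)}.
Total count |C(F_11)_aff| = 14.


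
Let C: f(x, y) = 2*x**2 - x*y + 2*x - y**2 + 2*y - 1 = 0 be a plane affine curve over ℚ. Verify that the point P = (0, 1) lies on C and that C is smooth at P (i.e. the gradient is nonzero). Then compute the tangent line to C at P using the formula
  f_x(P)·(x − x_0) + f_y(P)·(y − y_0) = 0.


Tangent line at P: x = 0.

Step 1: f(0, 1) = 0, so P lies on C.
Step 2: partial derivatives
  f_x(x, y) = 4*x - y + 2, f_y(x, y) = -x - 2*y + 2.
  f_x(P) = 1, f_y(P) = 0 (gradient nonzero, so P is smooth).
Step 3: tangent line at P: 1·(x − 0) + 0·(y − 1) = 0.
Expanding: x = 0.


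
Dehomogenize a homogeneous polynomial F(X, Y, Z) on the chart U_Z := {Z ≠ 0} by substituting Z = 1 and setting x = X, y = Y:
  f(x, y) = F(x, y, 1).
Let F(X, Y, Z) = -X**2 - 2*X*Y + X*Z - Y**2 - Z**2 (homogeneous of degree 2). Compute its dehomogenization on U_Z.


f(x, y) = -x**2 - 2*x*y + x - y**2 - 1

On U_Z we set Z = 1. Each monomial c·X^i·Y^j·Z^k in F becomes c·x^i·y^j·1^k = c·x^i·y^j.
Substituting Z = 1: F(X, Y, 1) = -x**2 - 2*x*y + x - y**2 - 1.
Note: deg(f) ≤ deg(F) = 2; strict inequality happens when F is divisible by Z (lost terms).


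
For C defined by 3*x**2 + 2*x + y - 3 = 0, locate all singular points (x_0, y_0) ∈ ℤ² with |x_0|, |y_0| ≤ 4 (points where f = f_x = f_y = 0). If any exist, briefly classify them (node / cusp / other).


No singular points in the scanned grid; C is smooth there.

Compute partial derivatives:
  f_x = 6*x + 2.
  f_y = 1.
f_y = 1 is a nonzero constant, so f_y never vanishes: no point (x, y) can satisfy f = f_x = f_y = 0. In particular no (x, y) ∈ {−4, ..., 4}² is singular; the curve is smooth.


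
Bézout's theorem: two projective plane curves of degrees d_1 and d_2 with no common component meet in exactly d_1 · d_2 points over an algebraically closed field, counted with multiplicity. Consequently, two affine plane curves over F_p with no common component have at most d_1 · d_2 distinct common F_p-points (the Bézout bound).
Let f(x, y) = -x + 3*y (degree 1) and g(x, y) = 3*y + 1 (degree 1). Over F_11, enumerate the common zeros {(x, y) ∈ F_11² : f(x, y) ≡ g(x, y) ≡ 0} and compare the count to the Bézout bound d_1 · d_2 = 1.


Common zeros: {(10, 7)}; count = 1; Bézout bound = 1.

deg(f) = 1, deg(g) = 1, so Bézout bound = 1.
Scan x ∈ F_11. For each x, list the y ∈ F_11 with f(x, y) ≡ 0 and those with g(x, y) ≡ 0 (mod 11); the common zeros in that column are the intersection.
  x = 0: f ≡ 0 at y ∈ {0}; g ≡ 0 at y ∈ {7}; common: ∅.
  x = 1: f ≡ 0 at y ∈ {4}; g ≡ 0 at y ∈ {7}; common: ∅.
  x = 2: f ≡ 0 at y ∈ {8}; g ≡ 0 at y ∈ {7}; common: ∅.
  x = 3: f ≡ 0 at y ∈ {1}; g ≡ 0 at y ∈ {7}; common: ∅.
  x = 4: f ≡ 0 at y ∈ {5}; g ≡ 0 at y ∈ {7}; common: ∅.
  x = 5: f ≡ 0 at y ∈ {9}; g ≡ 0 at y ∈ {7}; common: ∅.
  x = 6: f ≡ 0 at y ∈ {2}; g ≡ 0 at y ∈ {7}; common: ∅.
  x = 7: f ≡ 0 at y ∈ {6}; g ≡ 0 at y ∈ {7}; common: ∅.
  x = 8: f ≡ 0 at y ∈ {10}; g ≡ 0 at y ∈ {7}; common: ∅.
  x = 9: f ≡ 0 at y ∈ {3}; g ≡ 0 at y ∈ {7}; common: ∅.
  x = 10: f ≡ 0 at y ∈ {7}; g ≡ 0 at y ∈ {7}; common: {7}.
Collecting: common zeros = {(10, 7)}, so the count is 1.
Comparison with the Bézout bound: 1 ≤ 1 = deg(f)·deg(g), as expected for curves with no common component (the bound is attained).


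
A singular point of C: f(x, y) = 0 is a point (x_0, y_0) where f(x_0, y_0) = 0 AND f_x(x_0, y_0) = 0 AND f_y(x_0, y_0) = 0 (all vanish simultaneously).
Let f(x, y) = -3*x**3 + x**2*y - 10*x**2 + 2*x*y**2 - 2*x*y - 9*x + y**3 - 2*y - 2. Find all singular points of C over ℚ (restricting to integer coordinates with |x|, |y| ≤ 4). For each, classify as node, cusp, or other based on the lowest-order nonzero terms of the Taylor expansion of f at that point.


Singular points: {(-1, 1)}; classification: cusp.

Compute partial derivatives:
  f_x = -9*x**2 + 2*x*y - 20*x + 2*y**2 - 2*y - 9.
  f_y = x**2 + 4*x*y - 2*x + 3*y**2 - 2.
Scan x_0 ∈ {−4, ..., 4}. For each x_0, f_y(x_0, y) is a polynomial in y; find its integer roots y ∈ {−4, ..., 4}, then test f_x and f at those candidates.
  x = -4: f_y(-4, y) = 3*y**2 - 16*y + 22; no integer root y with |y| ≤ 4.
  x = -3: f_y(-3, y) = 3*y**2 - 12*y + 13; no integer root y with |y| ≤ 4.
  x = -2: f_y(-2, y) = 3*y**2 - 8*y + 6; no integer root y with |y| ≤ 4.
  x = -1: f_y(-1, y) = 3*y**2 - 4*y + 1; vanishes at y ∈ {1}. (-1, 1): f_x = 0, f = 0 — SINGULAR.
  x = 0: f_y(0, y) = 3*y**2 - 2; no integer root y with |y| ≤ 4.
  x = 1: f_y(1, y) = 3*y**2 + 4*y - 3; no integer root y with |y| ≤ 4.
  x = 2: f_y(2, y) = 3*y**2 + 8*y - 2; no integer root y with |y| ≤ 4.
  x = 3: f_y(3, y) = 3*y**2 + 12*y + 1; no integer root y with |y| ≤ 4.
  x = 4: f_y(4, y) = 3*y**2 + 16*y + 6; no integer root y with |y| ≤ 4.
Only singular point on the grid: (-1, 1).
Classify: substitute x = -1 + u, y = 1 + v and expand: f = -3*u**3 + u**2*v + 2*u*v**2 + v**3 + v**2.
No constant or linear terms (consistent with a singular point). Quadratic part: v**2. Cubic part: -3*u**3 + u**2*v + 2*u*v**2 + v**3.
The quadratic part v**2 is a perfect square, so there is a single (double) tangent line v = 0, i.e. y = 1. Restricting the cubic part to that line (v = 0) leaves -3*u**3 ≠ 0, so f is not divisible by v and the branch is v² ≈ 3*u**3 to lowest order — this is a cusp.
Classification: cusp.


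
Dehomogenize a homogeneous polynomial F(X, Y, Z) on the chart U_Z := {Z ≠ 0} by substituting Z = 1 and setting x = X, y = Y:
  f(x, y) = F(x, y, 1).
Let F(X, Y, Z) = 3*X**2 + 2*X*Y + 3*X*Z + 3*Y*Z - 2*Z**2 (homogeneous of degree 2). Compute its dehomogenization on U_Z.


f(x, y) = 3*x**2 + 2*x*y + 3*x + 3*y - 2

On U_Z we set Z = 1. Each monomial c·X^i·Y^j·Z^k in F becomes c·x^i·y^j·1^k = c·x^i·y^j.
Substituting Z = 1: F(X, Y, 1) = 3*x**2 + 2*x*y + 3*x + 3*y - 2.
Note: deg(f) ≤ deg(F) = 2; strict inequality happens when F is divisible by Z (lost terms).


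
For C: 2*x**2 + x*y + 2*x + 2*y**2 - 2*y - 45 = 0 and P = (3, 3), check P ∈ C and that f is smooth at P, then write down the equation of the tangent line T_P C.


Tangent line at P: 17*x + 13*y - 90 = 0.

Step 1: f(3, 3) = 0, so P lies on C.
Step 2: partial derivatives
  f_x(x, y) = 4*x + y + 2, f_y(x, y) = x + 4*y - 2.
  f_x(P) = 17, f_y(P) = 13 (gradient nonzero, so P is smooth).
Step 3: tangent line at P: 17·(x − 3) + 13·(y − 3) = 0.
Expanding: 17*x + 13*y - 90 = 0.


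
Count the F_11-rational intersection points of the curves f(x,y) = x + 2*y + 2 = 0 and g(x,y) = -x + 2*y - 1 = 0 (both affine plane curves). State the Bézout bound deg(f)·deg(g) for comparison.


Common zeros: {(4, 8)}; count = 1; Bézout bound = 1.

deg(f) = 1, deg(g) = 1, so Bézout bound = 1.
Scan x ∈ F_11. For each x, list the y ∈ F_11 with f(x, y) ≡ 0 and those with g(x, y) ≡ 0 (mod 11); the common zeros in that column are the intersection.
  x = 0: f ≡ 0 at y ∈ {10}; g ≡ 0 at y ∈ {6}; common: ∅.
  x = 1: f ≡ 0 at y ∈ {4}; g ≡ 0 at y ∈ {1}; common: ∅.
  x = 2: f ≡ 0 at y ∈ {9}; g ≡ 0 at y ∈ {7}; common: ∅.
  x = 3: f ≡ 0 at y ∈ {3}; g ≡ 0 at y ∈ {2}; common: ∅.
  x = 4: f ≡ 0 at y ∈ {8}; g ≡ 0 at y ∈ {8}; common: {8}.
  x = 5: f ≡ 0 at y ∈ {2}; g ≡ 0 at y ∈ {3}; common: ∅.
  x = 6: f ≡ 0 at y ∈ {7}; g ≡ 0 at y ∈ {9}; common: ∅.
  x = 7: f ≡ 0 at y ∈ {1}; g ≡ 0 at y ∈ {4}; common: ∅.
  x = 8: f ≡ 0 at y ∈ {6}; g ≡ 0 at y ∈ {10}; common: ∅.
  x = 9: f ≡ 0 at y ∈ {0}; g ≡ 0 at y ∈ {5}; common: ∅.
  x = 10: f ≡ 0 at y ∈ {5}; g ≡ 0 at y ∈ {0}; common: ∅.
Collecting: common zeros = {(4, 8)}, so the count is 1.
Comparison with the Bézout bound: 1 ≤ 1 = deg(f)·deg(g), as expected for curves with no common component (the bound is attained).


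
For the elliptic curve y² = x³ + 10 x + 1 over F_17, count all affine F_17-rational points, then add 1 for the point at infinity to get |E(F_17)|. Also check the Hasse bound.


Affine points = {(0, 1), (0, 16), (8, 7), (8, 10), (9, 2), (9, 15), (10, 8), (10, 9), (12, 8), (12, 9), (13, 4), (13, 13)}; affine count = 12; |E(F_17)| = 13.

Discriminant check: Δ ∝ 4a³ + 27b² = 4·10³ + 27·1² = 4·1000 + 27·1 ≡ 15 (mod 17). Nonzero ⇒ E is nonsingular.
For each x ∈ F_17, compute rhs = x³ + 10·x + 1 mod 17, then count y ∈ F_17 with y² ≡ rhs.
  x = 0: rhs = 1, matching y values: 1, 16 (2 points).
  x = 1: rhs = 12, matching y values: none (0 points).
  x = 2: rhs = 12, matching y values: none (0 points).
  x = 3: rhs = 7, matching y values: none (0 points).
  x = 4: rhs = 3, matching y values: none (0 points).
  x = 5: rhs = 6, matching y values: none (0 points).
  x = 6: rhs = 5, matching y values: none (0 points).
  x = 7: rhs = 6, matching y values: none (0 points).
  x = 8: rhs = 15, matching y values: 7, 10 (2 points).
  x = 9: rhs = 4, matching y values: 2, 15 (2 points).
  x = 10: rhs = 13, matching y values: 8, 9 (2 points).
  x = 11: rhs = 14, matching y values: none (0 points).
  x = 12: rhs = 13, matching y values: 8, 9 (2 points).
  x = 13: rhs = 16, matching y values: 4, 13 (2 points).
  x = 14: rhs = 12, matching y values: none (0 points).
  x = 15: rhs = 7, matching y values: none (0 points).
  x = 16: rhs = 7, matching y values: none (0 points).
Total affine count: 12.
Full point count |E(F_17)| = 12 + 1 = 13.
Hasse bound: |13 − (17+1)| = |-5| = 5 ≤ 2√17 ≈ 8.2462 ✓.


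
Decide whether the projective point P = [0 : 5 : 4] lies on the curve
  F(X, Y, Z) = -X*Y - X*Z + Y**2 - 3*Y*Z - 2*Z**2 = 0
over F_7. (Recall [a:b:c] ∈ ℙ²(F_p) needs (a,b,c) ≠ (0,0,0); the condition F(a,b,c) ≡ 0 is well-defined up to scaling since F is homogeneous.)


F(0,5,4) ≡ 3 (mod 7); P is NOT on the curve.

Evaluate F(0, 5, 4) term-by-term (mod 7).
  -X*Y ↦ -1·0·5·1 = 0
  -X*Z ↦ -1·0·1·4 = 0
  Y**2 ↦ 1·1·25·1 = 25
  -3*Y*Z ↦ -3·1·5·4 = -60
  -2*Z**2 ↦ -2·1·1·16 = -32
Sum: F(0, 5, 4) = (0) + (0) + (25) + (-60) + (-32) = -67.
Reducing mod 7: -67 ≡ 3 (mod 7).
Since F(a, b, c) ≡ 3 ≠ 0 (mod 7), P does NOT lie on the curve.


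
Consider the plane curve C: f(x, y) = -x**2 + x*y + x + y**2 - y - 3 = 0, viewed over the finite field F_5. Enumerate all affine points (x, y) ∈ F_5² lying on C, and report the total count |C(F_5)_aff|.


Affine F_5-points: {(2, 0), (2, 4), (3, 4), (4, 0), (4, 2)}; count = 5.

For each of the 25 pairs (x, y) ∈ F_5², evaluate f(x, y) mod 5. Record the zeros.
  x = 0: [0↦2, 1↦2, 2↦4, 3↦3, 4↦4]  zeros at y ∈ ∅
  x = 1: [0↦2, 1↦3, 2↦1, 3↦1, 4↦3]  zeros at y ∈ ∅
  x = 2: [0↦0, 1↦2, 2↦1, 3↦2, 4↦0]  zeros at y ∈ {0, 4}
  x = 3: [0↦1, 1↦4, 2↦4, 3↦1, 4↦0]  zeros at y ∈ {4}
  x = 4: [0↦0, 1↦4, 2↦0, 3↦3, 4↦3]  zeros at y ∈ {0, 2}
Collecting zeros: affine points = {(2, 0), (2, 4), (3, 4), (4, 0), (4, 2)}.
Total count |C(F_5)_aff| = 5.


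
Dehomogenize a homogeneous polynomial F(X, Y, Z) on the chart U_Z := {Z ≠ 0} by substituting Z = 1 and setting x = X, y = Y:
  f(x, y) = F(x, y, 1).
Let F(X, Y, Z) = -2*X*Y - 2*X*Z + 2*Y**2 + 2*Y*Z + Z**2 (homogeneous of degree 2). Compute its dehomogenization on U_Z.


f(x, y) = -2*x*y - 2*x + 2*y**2 + 2*y + 1

On U_Z we set Z = 1. Each monomial c·X^i·Y^j·Z^k in F becomes c·x^i·y^j·1^k = c·x^i·y^j.
Substituting Z = 1: F(X, Y, 1) = -2*x*y - 2*x + 2*y**2 + 2*y + 1.
Note: deg(f) ≤ deg(F) = 2; strict inequality happens when F is divisible by Z (lost terms).


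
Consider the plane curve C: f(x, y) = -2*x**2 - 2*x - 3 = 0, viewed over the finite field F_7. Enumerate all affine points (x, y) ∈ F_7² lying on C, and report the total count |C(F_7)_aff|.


Affine F_7-points: {(1, 0), (1, 1), (1, 2), (1, 3), (1, 4), (1, 5), (1, 6), (5, 0), (5, 1), (5, 2), (5, 3), (5, 4), (5, 5), (5, 6)}; count = 14.

For each of the 49 pairs (x, y) ∈ F_7², evaluate f(x, y) mod 7. Record the zeros.
  x = 0: [0↦4, 1↦4, 2↦4, 3↦4, 4↦4, 5↦4, 6↦4]  zeros at y ∈ ∅
  x = 1: [0↦0, 1↦0, 2↦0, 3↦0, 4↦0, 5↦0, 6↦0]  zeros at y ∈ {0, 1, 2, 3, 4, 5, 6}
  x = 2: [0↦6, 1↦6, 2↦6, 3↦6, 4↦6, 5↦6, 6↦6]  zeros at y ∈ ∅
  x = 3: [0↦1, 1↦1, 2↦1, 3↦1, 4↦1, 5↦1, 6↦1]  zeros at y ∈ ∅
  x = 4: [0↦6, 1↦6, 2↦6, 3↦6, 4↦6, 5↦6, 6↦6]  zeros at y ∈ ∅
  x = 5: [0↦0, 1↦0, 2↦0, 3↦0, 4↦0, 5↦0, 6↦0]  zeros at y ∈ {0, 1, 2, 3, 4, 5, 6}
  x = 6: [0↦4, 1↦4, 2↦4, 3↦4, 4↦4, 5↦4, 6↦4]  zeros at y ∈ ∅
Collecting zeros: affine points = {(1, 0), (1, 1), (1, 2), (1, 3), (1, 4), (1, 5), (1, 6), (5, 0), (5, 1), (5, 2), (5, 3), (5, 4), (5, 5), (5, 6)}.
Total count |C(F_7)_aff| = 14.


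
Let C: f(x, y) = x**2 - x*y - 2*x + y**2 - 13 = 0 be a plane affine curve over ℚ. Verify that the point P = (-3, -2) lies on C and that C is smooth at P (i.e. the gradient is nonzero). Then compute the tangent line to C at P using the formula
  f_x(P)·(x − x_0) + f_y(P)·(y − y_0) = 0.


Tangent line at P: -6*x - y - 20 = 0.

Step 1: f(-3, -2) = 0, so P lies on C.
Step 2: partial derivatives
  f_x(x, y) = 2*x - y - 2, f_y(x, y) = -x + 2*y.
  f_x(P) = -6, f_y(P) = -1 (gradient nonzero, so P is smooth).
Step 3: tangent line at P: -6·(x − -3) + -1·(y − -2) = 0.
Expanding: -6*x - y - 20 = 0.


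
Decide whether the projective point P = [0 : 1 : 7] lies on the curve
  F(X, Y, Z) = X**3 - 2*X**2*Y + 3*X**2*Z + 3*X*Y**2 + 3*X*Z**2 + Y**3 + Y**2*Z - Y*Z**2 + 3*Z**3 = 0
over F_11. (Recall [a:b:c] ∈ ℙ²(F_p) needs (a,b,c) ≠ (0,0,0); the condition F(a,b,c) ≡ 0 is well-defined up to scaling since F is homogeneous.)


F(0,1,7) ≡ 9 (mod 11); P is NOT on the curve.

Evaluate F(0, 1, 7) term-by-term (mod 11).
  X**3 ↦ 1·0·1·1 = 0
  -2*X**2*Y ↦ -2·0·1·1 = 0
  3*X**2*Z ↦ 3·0·1·7 = 0
  3*X*Y**2 ↦ 3·0·1·1 = 0
  3*X*Z**2 ↦ 3·0·1·49 = 0
  Y**3 ↦ 1·1·1·1 = 1
  Y**2*Z ↦ 1·1·1·7 = 7
  -Y*Z**2 ↦ -1·1·1·49 = -49
  3*Z**3 ↦ 3·1·1·343 = 1029
Sum: F(0, 1, 7) = (0) + (0) + (0) + (0) + (0) + (1) + (7) + (-49) + (1029) = 988.
Reducing mod 11: 988 ≡ 9 (mod 11).
Since F(a, b, c) ≡ 9 ≠ 0 (mod 11), P does NOT lie on the curve.


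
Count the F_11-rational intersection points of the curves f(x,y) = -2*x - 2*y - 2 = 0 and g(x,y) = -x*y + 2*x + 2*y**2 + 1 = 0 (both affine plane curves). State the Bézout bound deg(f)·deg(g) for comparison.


Common zeros: ∅; count = 0; Bézout bound = 2.

deg(f) = 1, deg(g) = 2, so Bézout bound = 2.
Scan x ∈ F_11. For each x, list the y ∈ F_11 with f(x, y) ≡ 0 and those with g(x, y) ≡ 0 (mod 11); the common zeros in that column are the intersection.
  x = 0: f ≡ 0 at y ∈ {10}; g ≡ 0 at y ∈ {4, 7}; common: ∅.
  x = 1: f ≡ 0 at y ∈ {9}; g ≡ 0 at y ∈ ∅; common: ∅.
  x = 2: f ≡ 0 at y ∈ {8}; g ≡ 0 at y ∈ ∅; common: ∅.
  x = 3: f ≡ 0 at y ∈ {7}; g ≡ 0 at y ∈ ∅; common: ∅.
  x = 4: f ≡ 0 at y ∈ {6}; g ≡ 0 at y ∈ ∅; common: ∅.
  x = 5: f ≡ 0 at y ∈ {5}; g ≡ 0 at y ∈ {0, 8}; common: ∅.
  x = 6: f ≡ 0 at y ∈ {4}; g ≡ 0 at y ∈ {5, 9}; common: ∅.
  x = 7: f ≡ 0 at y ∈ {3}; g ≡ 0 at y ∈ ∅; common: ∅.
  x = 8: f ≡ 0 at y ∈ {2}; g ≡ 0 at y ∈ {1, 3}; common: ∅.
  x = 9: f ≡ 0 at y ∈ {1}; g ≡ 0 at y ∈ ∅; common: ∅.
  x = 10: f ≡ 0 at y ∈ {0}; g ≡ 0 at y ∈ {6, 10}; common: ∅.
Collecting: common zeros = ∅, so the count is 0.
Comparison with the Bézout bound: 0 ≤ 2 = deg(f)·deg(g), as expected for curves with no common component (the affine F_11-count falls short of the bound because intersections may lie at infinity, over extension fields, or carry multiplicity).


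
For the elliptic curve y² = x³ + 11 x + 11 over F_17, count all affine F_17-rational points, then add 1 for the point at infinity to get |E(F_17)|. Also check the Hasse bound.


Affine points = {(4, 0), (5, 2), (5, 15), (6, 2), (6, 15), (8, 4), (8, 13), (10, 4), (10, 13), (11, 1), (11, 16), (12, 1), (12, 16), (14, 6), (14, 11), (15, 7), (15, 10), (16, 4), (16, 13)}; affine count = 19; |E(F_17)| = 20.

Discriminant check: Δ ∝ 4a³ + 27b² = 4·11³ + 27·11² = 4·1331 + 27·121 ≡ 6 (mod 17). Nonzero ⇒ E is nonsingular.
For each x ∈ F_17, compute rhs = x³ + 11·x + 11 mod 17, then count y ∈ F_17 with y² ≡ rhs.
  x = 0: rhs = 11, matching y values: none (0 points).
  x = 1: rhs = 6, matching y values: none (0 points).
  x = 2: rhs = 7, matching y values: none (0 points).
  x = 3: rhs = 3, matching y values: none (0 points).
  x = 4: rhs = 0, matching y values: 0 (1 points).
  x = 5: rhs = 4, matching y values: 2, 15 (2 points).
  x = 6: rhs = 4, matching y values: 2, 15 (2 points).
  x = 7: rhs = 6, matching y values: none (0 points).
  x = 8: rhs = 16, matching y values: 4, 13 (2 points).
  x = 9: rhs = 6, matching y values: none (0 points).
  x = 10: rhs = 16, matching y values: 4, 13 (2 points).
  x = 11: rhs = 1, matching y values: 1, 16 (2 points).
  x = 12: rhs = 1, matching y values: 1, 16 (2 points).
  x = 13: rhs = 5, matching y values: none (0 points).
  x = 14: rhs = 2, matching y values: 6, 11 (2 points).
  x = 15: rhs = 15, matching y values: 7, 10 (2 points).
  x = 16: rhs = 16, matching y values: 4, 13 (2 points).
Total affine count: 19.
Full point count |E(F_17)| = 19 + 1 = 20.
Hasse bound: |20 − (17+1)| = |2| = 2 ≤ 2√17 ≈ 8.2462 ✓.


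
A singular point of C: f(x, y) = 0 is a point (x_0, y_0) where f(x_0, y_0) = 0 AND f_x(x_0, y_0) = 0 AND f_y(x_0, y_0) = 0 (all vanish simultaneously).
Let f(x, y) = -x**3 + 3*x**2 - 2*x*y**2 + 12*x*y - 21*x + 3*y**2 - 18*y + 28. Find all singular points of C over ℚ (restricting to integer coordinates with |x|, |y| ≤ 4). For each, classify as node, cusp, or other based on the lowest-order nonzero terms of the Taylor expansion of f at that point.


Singular points: {(1, 3)}; classification: cusp.

Compute partial derivatives:
  f_x = -3*x**2 + 6*x - 2*y**2 + 12*y - 21.
  f_y = -4*x*y + 12*x + 6*y - 18.
Scan x_0 ∈ {−4, ..., 4}. For each x_0, f_y(x_0, y) is a polynomial in y; find its integer roots y ∈ {−4, ..., 4}, then test f_x and f at those candidates.
  x = -4: f_y(-4, y) = 22*y - 66; vanishes at y ∈ {3}. (-4, 3): f_x = -75 ≠ 0.
  x = -3: f_y(-3, y) = 18*y - 54; vanishes at y ∈ {3}. (-3, 3): f_x = -48 ≠ 0.
  x = -2: f_y(-2, y) = 14*y - 42; vanishes at y ∈ {3}. (-2, 3): f_x = -27 ≠ 0.
  x = -1: f_y(-1, y) = 10*y - 30; vanishes at y ∈ {3}. (-1, 3): f_x = -12 ≠ 0.
  x = 0: f_y(0, y) = 6*y - 18; vanishes at y ∈ {3}. (0, 3): f_x = -3 ≠ 0.
  x = 1: f_y(1, y) = 2*y - 6; vanishes at y ∈ {3}. (1, 3): f_x = 0, f = 0 — SINGULAR.
  x = 2: f_y(2, y) = 6 - 2*y; vanishes at y ∈ {3}. (2, 3): f_x = -3 ≠ 0.
  x = 3: f_y(3, y) = 18 - 6*y; vanishes at y ∈ {3}. (3, 3): f_x = -12 ≠ 0.
  x = 4: f_y(4, y) = 30 - 10*y; vanishes at y ∈ {3}. (4, 3): f_x = -27 ≠ 0.
Only singular point on the grid: (1, 3).
Classify: substitute x = 1 + u, y = 3 + v and expand: f = -u**3 - 2*u*v**2 + v**2.
No constant or linear terms (consistent with a singular point). Quadratic part: v**2. Cubic part: -u**3 - 2*u*v**2.
The quadratic part v**2 is a perfect square, so there is a single (double) tangent line v = 0, i.e. y = 3. Restricting the cubic part to that line (v = 0) leaves -u**3 ≠ 0, so f is not divisible by v and the branch is v² ≈ u**3 to lowest order — this is a cusp.
Classification: cusp.


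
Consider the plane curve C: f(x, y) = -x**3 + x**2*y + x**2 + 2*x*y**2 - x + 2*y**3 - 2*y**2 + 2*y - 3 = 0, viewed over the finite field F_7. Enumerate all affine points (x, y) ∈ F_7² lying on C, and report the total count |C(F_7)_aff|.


Affine F_7-points: {(2, 4), (3, 1), (4, 2), (6, 0)}; count = 4.

For each of the 49 pairs (x, y) ∈ F_7², evaluate f(x, y) mod 7. Record the zeros.
  x = 0: [0↦4, 1↦6, 2↦2, 3↦4, 4↦3, 5↦4, 6↦5]  zeros at y ∈ ∅
  x = 1: [0↦3, 1↦1, 2↦4, 3↦3, 4↦3, 5↦2, 6↦5]  zeros at y ∈ ∅
  x = 2: [0↦5, 1↦1, 2↦6, 3↦4, 4↦0, 5↦6, 6↦6]  zeros at y ∈ {4}
  x = 3: [0↦4, 1↦0, 2↦2, 3↦1, 4↦2, 5↦3, 6↦2]  zeros at y ∈ {1}
  x = 4: [0↦1, 1↦6, 2↦0, 3↦2, 4↦3, 5↦1, 6↦1]  zeros at y ∈ {2}
  x = 5: [0↦4, 1↦6, 2↦1, 3↦1, 4↦4, 5↦1, 6↦4]  zeros at y ∈ ∅
  x = 6: [0↦0, 1↦1, 2↦6, 3↦6, 4↦6, 5↦4, 6↦5]  zeros at y ∈ {0}
Collecting zeros: affine points = {(2, 4), (3, 1), (4, 2), (6, 0)}.
Total count |C(F_7)_aff| = 4.


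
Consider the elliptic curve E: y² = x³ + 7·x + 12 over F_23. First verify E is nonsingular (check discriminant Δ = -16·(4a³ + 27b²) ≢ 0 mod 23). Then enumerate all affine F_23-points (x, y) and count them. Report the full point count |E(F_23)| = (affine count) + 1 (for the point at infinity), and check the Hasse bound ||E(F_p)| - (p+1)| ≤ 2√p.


Affine points = {(0, 9), (0, 14), (4, 9), (4, 14), (7, 6), (7, 17), (10, 1), (10, 22), (13, 0), (14, 5), (14, 18), (18, 6), (18, 17), (19, 9), (19, 14), (21, 6), (21, 17), (22, 2), (22, 21)}; affine count = 19; |E(F_23)| = 20.

Discriminant check: Δ ∝ 4a³ + 27b² = 4·7³ + 27·12² = 4·343 + 27·144 ≡ 16 (mod 23). Nonzero ⇒ E is nonsingular.
For each x ∈ F_23, compute rhs = x³ + 7·x + 12 mod 23, then count y ∈ F_23 with y² ≡ rhs.
  x = 0: rhs = 12, matching y values: 9, 14 (2 points).
  x = 1: rhs = 20, matching y values: none (0 points).
  x = 2: rhs = 11, matching y values: none (0 points).
  x = 3: rhs = 14, matching y values: none (0 points).
  x = 4: rhs = 12, matching y values: 9, 14 (2 points).
  x = 5: rhs = 11, matching y values: none (0 points).
  x = 6: rhs = 17, matching y values: none (0 points).
  x = 7: rhs = 13, matching y values: 6, 17 (2 points).
  x = 8: rhs = 5, matching y values: none (0 points).
  x = 9: rhs = 22, matching y values: none (0 points).
  x = 10: rhs = 1, matching y values: 1, 22 (2 points).
  x = 11: rhs = 17, matching y values: none (0 points).
  x = 12: rhs = 7, matching y values: none (0 points).
  x = 13: rhs = 0, matching y values: 0 (1 points).
  x = 14: rhs = 2, matching y values: 5, 18 (2 points).
  x = 15: rhs = 19, matching y values: none (0 points).
  x = 16: rhs = 11, matching y values: none (0 points).
  x = 17: rhs = 7, matching y values: none (0 points).
  x = 18: rhs = 13, matching y values: 6, 17 (2 points).
  x = 19: rhs = 12, matching y values: 9, 14 (2 points).
  x = 20: rhs = 10, matching y values: none (0 points).
  x = 21: rhs = 13, matching y values: 6, 17 (2 points).
  x = 22: rhs = 4, matching y values: 2, 21 (2 points).
Total affine count: 19.
Full point count |E(F_23)| = 19 + 1 = 20.
Hasse bound: |20 − (23+1)| = |-4| = 4 ≤ 2√23 ≈ 9.5917 ✓.


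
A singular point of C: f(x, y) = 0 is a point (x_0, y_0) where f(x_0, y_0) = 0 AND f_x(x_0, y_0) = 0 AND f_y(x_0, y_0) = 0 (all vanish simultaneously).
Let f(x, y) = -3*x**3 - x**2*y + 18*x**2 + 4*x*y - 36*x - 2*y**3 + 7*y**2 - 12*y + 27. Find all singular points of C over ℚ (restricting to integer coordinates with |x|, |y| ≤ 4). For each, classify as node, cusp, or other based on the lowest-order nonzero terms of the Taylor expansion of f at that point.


Singular points: {(2, 1)}; classification: node.

Compute partial derivatives:
  f_x = -9*x**2 - 2*x*y + 36*x + 4*y - 36.
  f_y = -x**2 + 4*x - 6*y**2 + 14*y - 12.
Scan x_0 ∈ {−4, ..., 4}. For each x_0, f_y(x_0, y) is a polynomial in y; find its integer roots y ∈ {−4, ..., 4}, then test f_x and f at those candidates.
  x = -4: f_y(-4, y) = -6*y**2 + 14*y - 44; no integer root y with |y| ≤ 4.
  x = -3: f_y(-3, y) = -6*y**2 + 14*y - 33; no integer root y with |y| ≤ 4.
  x = -2: f_y(-2, y) = -6*y**2 + 14*y - 24; no integer root y with |y| ≤ 4.
  x = -1: f_y(-1, y) = -6*y**2 + 14*y - 17; no integer root y with |y| ≤ 4.
  x = 0: f_y(0, y) = -6*y**2 + 14*y - 12; no integer root y with |y| ≤ 4.
  x = 1: f_y(1, y) = -6*y**2 + 14*y - 9; no integer root y with |y| ≤ 4.
  x = 2: f_y(2, y) = -6*y**2 + 14*y - 8; vanishes at y ∈ {1}. (2, 1): f_x = 0, f = 0 — SINGULAR.
  x = 3: f_y(3, y) = -6*y**2 + 14*y - 9; no integer root y with |y| ≤ 4.
  x = 4: f_y(4, y) = -6*y**2 + 14*y - 12; no integer root y with |y| ≤ 4.
Only singular point on the grid: (2, 1).
Classify: substitute x = 2 + u, y = 1 + v and expand: f = -3*u**3 - u**2*v - u**2 - 2*v**3 + v**2.
No constant or linear terms (consistent with a singular point). Quadratic part: -u**2 + v**2. Cubic part: -3*u**3 - u**2*v - 2*v**3.
The quadratic part v**2 - u**2 = (v − u)(v + u) splits into two distinct linear factors, so there are two distinct tangent lines y − 1 = ±(x − 2) — this is a node (ordinary double point).
Classification: node.
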